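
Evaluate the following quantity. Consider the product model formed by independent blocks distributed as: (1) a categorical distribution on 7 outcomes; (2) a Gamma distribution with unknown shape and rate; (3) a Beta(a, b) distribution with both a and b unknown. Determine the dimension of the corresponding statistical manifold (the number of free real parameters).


The dimension of a statistical manifold equals the number of free
(independent) real parameters of the model. For a product of independent
blocks the parameter counts add.
- categorical on 7 outcomes (probabilities sum to 1): 7-1 = 6.
- Gamma (shape, rate): 2.
- Beta (a, b): 2.
Total = 6 + 2 + 2 = 10.
Dimension = 10

10


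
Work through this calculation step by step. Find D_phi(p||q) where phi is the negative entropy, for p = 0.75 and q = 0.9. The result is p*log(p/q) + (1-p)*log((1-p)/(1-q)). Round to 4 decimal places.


Bregman divergence with negative entropy generator:
D = p*log(p/q) + (1-p)*log((1-p)/(1-q)).
p = 0.75, q = 0.9.
p*log(p/q) = 0.75*log(0.75/0.9) = -0.136741.
(1-p)*log((1-p)/(1-q)) = 0.25*log(0.25/0.1) = 0.229073.
D = -0.136741 + 0.229073 = 0.0923

0.0923


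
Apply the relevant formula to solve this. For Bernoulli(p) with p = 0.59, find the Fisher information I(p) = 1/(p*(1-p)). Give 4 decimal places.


For Bernoulli(p), Fisher information is I(p) = 1/(p*(1-p)).
p = 0.59, 1-p = 0.41.
p*(1-p) = 0.2419.
I(p) = 1/0.2419 = 4.1339

4.1339


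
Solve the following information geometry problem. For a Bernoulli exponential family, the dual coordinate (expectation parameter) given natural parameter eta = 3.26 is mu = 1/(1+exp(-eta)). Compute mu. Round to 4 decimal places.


Dual coordinate (expectation parameter) for Bernoulli:
mu = 1/(1+exp(-eta)).
eta = 3.26.
exp(-eta) = exp(-3.26) = 0.038388.
mu = 1/(1+0.038388) = 0.9630

0.9630


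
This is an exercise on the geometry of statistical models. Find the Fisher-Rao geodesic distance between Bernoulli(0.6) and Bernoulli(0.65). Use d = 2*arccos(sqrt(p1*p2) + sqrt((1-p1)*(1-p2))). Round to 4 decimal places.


Geodesic distance on Bernoulli manifold:
d(p1,p2) = 2*arccos(sqrt(p1*p2) + sqrt((1-p1)*(1-p2))).
sqrt(p1*p2) = sqrt(0.6*0.65) = 0.6245.
sqrt((1-p1)*(1-p2)) = sqrt(0.4*0.35) = 0.374166.
arg = 0.6245 + 0.374166 = 0.998666.
d = 2*arccos(0.998666) = 0.1033

0.1033


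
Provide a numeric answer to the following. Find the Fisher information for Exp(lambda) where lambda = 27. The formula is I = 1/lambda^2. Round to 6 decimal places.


Fisher information for exponential: I(lambda) = 1/lambda^2.
lambda = 27, lambda^2 = 729.
I = 1/729 = 0.001372

0.001372


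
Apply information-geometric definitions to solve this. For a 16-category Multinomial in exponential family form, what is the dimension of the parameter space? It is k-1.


Exponential family dimension calculation:
For Multinomial with k=16 categories, dim = k-1 = 15.

15


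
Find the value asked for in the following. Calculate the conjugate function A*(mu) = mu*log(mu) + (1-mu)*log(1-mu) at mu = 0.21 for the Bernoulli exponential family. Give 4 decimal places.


Legendre transform for Bernoulli:
A*(mu) = mu*log(mu) + (1-mu)*log(1-mu).
mu = 0.21, 1-mu = 0.79.
mu*log(mu) = 0.21*log(0.21) = -0.327736.
(1-mu)*log(1-mu) = 0.79*log(0.79) = -0.186221.
A* = -0.327736 + -0.186221 = -0.5140

-0.5140


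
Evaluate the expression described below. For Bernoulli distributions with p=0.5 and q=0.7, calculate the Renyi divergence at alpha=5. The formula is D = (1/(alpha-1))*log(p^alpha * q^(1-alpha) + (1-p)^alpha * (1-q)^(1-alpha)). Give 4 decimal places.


Renyi divergence of order alpha between Bernoulli distributions:
D = (1/(alpha-1))*log(p^alpha * q^(1-alpha) + (1-p)^alpha * (1-q)^(1-alpha)).
alpha = 5, p = 0.5, q = 0.7.
p^alpha * q^(1-alpha) = 0.5^5 * 0.7^-4 = 0.130154.
(1-p)^alpha * (1-q)^(1-alpha) = 0.5^5 * 0.3^-4 = 3.858025.
sum = 0.130154 + 3.858025 = 3.988179.
D = (1/4)*log(3.988179) = 0.3458

0.3458


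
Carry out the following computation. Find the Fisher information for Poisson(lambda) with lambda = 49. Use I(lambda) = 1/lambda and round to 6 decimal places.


Fisher information for Poisson: I(lambda) = 1/lambda.
lambda = 49.
I(lambda) = 1/49 = 0.020408

0.020408


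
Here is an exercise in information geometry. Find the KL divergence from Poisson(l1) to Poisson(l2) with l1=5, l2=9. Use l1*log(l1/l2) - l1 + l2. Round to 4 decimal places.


KL divergence for Poisson:
KL = l1*log(l1/l2) - l1 + l2.
l1 = 5, l2 = 9.
log(5/9) = -0.587787.
l1*log(l1/l2) = 5 * -0.587787 = -2.938933.
KL = -2.938933 - 5 + 9 = 1.0611

1.0611


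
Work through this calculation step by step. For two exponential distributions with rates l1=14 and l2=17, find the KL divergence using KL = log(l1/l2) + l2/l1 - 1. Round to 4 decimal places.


KL divergence for exponential family:
KL = log(l1/l2) + l2/l1 - 1.
log(14/17) = -0.194156.
17/14 = 1.214286.
KL = -0.194156 + 1.214286 - 1 = 0.0201

0.0201


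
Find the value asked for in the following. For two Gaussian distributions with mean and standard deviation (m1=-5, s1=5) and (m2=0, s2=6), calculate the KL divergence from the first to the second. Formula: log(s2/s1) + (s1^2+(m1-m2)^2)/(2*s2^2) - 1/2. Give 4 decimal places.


KL divergence between normal distributions:
KL = log(s2/s1) + (s1^2 + (m1-m2)^2)/(2*s2^2) - 1/2.
log(6/5) = 0.182322.
(5^2 + (-5-0)^2)/(2*6^2) = (25 + 25)/72 = 0.694444.
KL = 0.182322 + 0.694444 - 0.5 = 0.3768

0.3768


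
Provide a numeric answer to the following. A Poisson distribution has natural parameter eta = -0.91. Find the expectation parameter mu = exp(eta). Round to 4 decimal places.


Expectation parameter for Poisson exponential family:
mu = exp(eta).
eta = -0.91.
mu = exp(-0.91) = 0.4025

0.4025


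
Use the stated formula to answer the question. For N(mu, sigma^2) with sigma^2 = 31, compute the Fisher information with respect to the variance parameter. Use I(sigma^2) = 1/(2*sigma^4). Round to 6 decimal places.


Fisher information for variance: I(sigma^2) = 1/(2*sigma^4).
sigma^2 = 31, so sigma^4 = 961.
I = 1/(2*961) = 1/1922 = 0.000520

0.000520


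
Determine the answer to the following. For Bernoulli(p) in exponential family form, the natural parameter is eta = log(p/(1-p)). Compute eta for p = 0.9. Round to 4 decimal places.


Natural parameter for Bernoulli: eta = log(p/(1-p)).
p = 0.9, 1-p = 0.1.
p/(1-p) = 9.0.
eta = log(9.0) = 2.1972

2.1972


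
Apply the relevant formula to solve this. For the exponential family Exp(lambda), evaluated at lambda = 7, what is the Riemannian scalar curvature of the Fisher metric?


This family has a single free parameter, so its statistical manifold
is 1-dimensional. The Riemann curvature tensor of any 1-dimensional
Riemannian manifold vanishes identically, so R = 0.

0


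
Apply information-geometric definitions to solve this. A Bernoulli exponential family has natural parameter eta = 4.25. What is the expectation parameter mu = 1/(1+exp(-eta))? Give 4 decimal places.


Dual coordinate (expectation parameter) for Bernoulli:
mu = 1/(1+exp(-eta)).
eta = 4.25.
exp(-eta) = exp(-4.25) = 0.014264.
mu = 1/(1+0.014264) = 0.9859

0.9859


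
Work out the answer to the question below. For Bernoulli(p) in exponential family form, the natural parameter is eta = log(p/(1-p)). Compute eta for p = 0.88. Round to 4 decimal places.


Natural parameter for Bernoulli: eta = log(p/(1-p)).
p = 0.88, 1-p = 0.12.
p/(1-p) = 7.333333.
eta = log(7.333333) = 1.9924

1.9924


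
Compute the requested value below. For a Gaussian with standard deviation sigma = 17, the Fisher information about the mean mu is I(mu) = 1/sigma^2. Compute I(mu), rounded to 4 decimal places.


The Fisher information for the mean of a normal distribution is I(mu) = 1/sigma^2.
sigma = 17, so sigma^2 = 289.
I(mu) = 1/289 = 0.0035

0.0035


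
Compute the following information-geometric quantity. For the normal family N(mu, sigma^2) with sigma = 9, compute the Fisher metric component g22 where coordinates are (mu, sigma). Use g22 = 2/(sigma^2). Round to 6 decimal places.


For the 2-parameter normal family, the Fisher metric has:
  g11 = 1/sigma^2, g22 = 2/sigma^2.
sigma = 9, sigma^2 = 81.
g22 = 0.024691

0.024691


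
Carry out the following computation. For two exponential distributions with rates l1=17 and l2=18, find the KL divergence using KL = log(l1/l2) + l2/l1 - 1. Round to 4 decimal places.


KL divergence for exponential family:
KL = log(l1/l2) + l2/l1 - 1.
log(17/18) = -0.057158.
18/17 = 1.058824.
KL = -0.057158 + 1.058824 - 1 = 0.0017

0.0017


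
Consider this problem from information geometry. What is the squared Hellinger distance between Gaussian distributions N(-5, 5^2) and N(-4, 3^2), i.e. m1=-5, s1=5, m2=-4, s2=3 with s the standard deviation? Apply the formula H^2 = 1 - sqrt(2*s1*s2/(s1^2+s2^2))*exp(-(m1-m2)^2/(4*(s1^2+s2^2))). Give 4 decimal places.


Squared Hellinger distance for Gaussians:
H^2 = 1 - sqrt(2*s1*s2/(s1^2+s2^2)) * exp(-(m1-m2)^2/(4*(s1^2+s2^2))).
s1^2 = 25, s2^2 = 9, s1^2+s2^2 = 34.
sqrt(2*5*3/(34)) = 0.939336.
(m1-m2)^2 = (-1)^2 = 1.
exp(-1/(4*34)) = exp(-0.007353) = 0.992674.
H^2 = 1 - 0.939336*0.992674 = 0.0675

0.0675


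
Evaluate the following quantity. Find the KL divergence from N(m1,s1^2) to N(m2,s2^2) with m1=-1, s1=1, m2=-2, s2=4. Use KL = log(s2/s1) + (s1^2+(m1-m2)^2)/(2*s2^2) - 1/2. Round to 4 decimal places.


KL divergence between normal distributions:
KL = log(s2/s1) + (s1^2 + (m1-m2)^2)/(2*s2^2) - 1/2.
log(4/1) = 1.386294.
(1^2 + (-1--2)^2)/(2*4^2) = (1 + 1)/32 = 0.0625.
KL = 1.386294 + 0.0625 - 0.5 = 0.9488

0.9488


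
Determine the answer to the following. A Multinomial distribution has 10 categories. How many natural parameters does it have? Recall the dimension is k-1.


Exponential family dimension calculation:
For Multinomial with k=10 categories, dim = k-1 = 9.

9


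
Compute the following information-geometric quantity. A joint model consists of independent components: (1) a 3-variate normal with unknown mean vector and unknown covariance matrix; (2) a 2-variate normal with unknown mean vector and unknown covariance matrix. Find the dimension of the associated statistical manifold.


The dimension of a statistical manifold equals the number of free
(independent) real parameters of the model. For a product of independent
blocks the parameter counts add.
- 3-variate normal: 3 (mean) + 3*4/2 = 6 (symmetric covariance) = 9.
- 2-variate normal: 2 (mean) + 2*3/2 = 3 (symmetric covariance) = 5.
Total = 9 + 5 = 14.
Dimension = 14

14


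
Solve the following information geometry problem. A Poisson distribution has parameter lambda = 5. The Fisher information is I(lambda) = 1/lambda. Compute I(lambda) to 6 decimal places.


Fisher information for Poisson: I(lambda) = 1/lambda.
lambda = 5.
I(lambda) = 1/5 = 0.200000

0.200000


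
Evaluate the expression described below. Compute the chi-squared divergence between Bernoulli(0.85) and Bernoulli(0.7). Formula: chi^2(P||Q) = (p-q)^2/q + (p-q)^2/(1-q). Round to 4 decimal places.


Chi-squared divergence between Bernoulli distributions:
chi^2 = (p-q)^2/q + (p-q)^2/(1-q).
p = 0.85, q = 0.7, p-q = 0.15.
(p-q)^2 = 0.0225.
term1 = 0.0225/0.7 = 0.032143.
term2 = 0.0225/0.3 = 0.075.
chi^2 = 0.032143 + 0.075 = 0.1071

0.1071


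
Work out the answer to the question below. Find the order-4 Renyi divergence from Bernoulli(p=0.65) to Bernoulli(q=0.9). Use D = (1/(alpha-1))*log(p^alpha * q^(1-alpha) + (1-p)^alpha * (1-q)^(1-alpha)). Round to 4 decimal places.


Renyi divergence of order alpha between Bernoulli distributions:
D = (1/(alpha-1))*log(p^alpha * q^(1-alpha) + (1-p)^alpha * (1-q)^(1-alpha)).
alpha = 4, p = 0.65, q = 0.9.
p^alpha * q^(1-alpha) = 0.65^4 * 0.9^-3 = 0.244865.
(1-p)^alpha * (1-q)^(1-alpha) = 0.35^4 * 0.1^-3 = 15.00625.
sum = 0.244865 + 15.00625 = 15.251115.
D = (1/3)*log(15.251115) = 0.9082

0.9082


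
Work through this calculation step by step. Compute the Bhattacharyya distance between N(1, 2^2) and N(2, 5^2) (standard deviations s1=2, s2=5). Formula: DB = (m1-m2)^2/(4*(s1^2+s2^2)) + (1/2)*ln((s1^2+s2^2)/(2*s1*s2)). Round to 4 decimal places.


Bhattacharyya distance between two Gaussians:
DB = (m1-m2)^2/(4*(s1^2+s2^2)) + (1/2)*ln((s1^2+s2^2)/(2*s1*s2)).
(m1-m2)^2 = (-1)^2 = 1.
s1^2+s2^2 = 4 + 25 = 29.
term1 = 1/116 = 0.008621.
term2 = 0.5*ln(29/20.0) = 0.185782.
DB = 0.008621 + 0.185782 = 0.1944

0.1944


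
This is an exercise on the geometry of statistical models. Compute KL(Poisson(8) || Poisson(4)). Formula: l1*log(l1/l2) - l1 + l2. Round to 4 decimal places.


KL divergence for Poisson:
KL = l1*log(l1/l2) - l1 + l2.
l1 = 8, l2 = 4.
log(8/4) = 0.693147.
l1*log(l1/l2) = 8 * 0.693147 = 5.545177.
KL = 5.545177 - 8 + 4 = 1.5452

1.5452


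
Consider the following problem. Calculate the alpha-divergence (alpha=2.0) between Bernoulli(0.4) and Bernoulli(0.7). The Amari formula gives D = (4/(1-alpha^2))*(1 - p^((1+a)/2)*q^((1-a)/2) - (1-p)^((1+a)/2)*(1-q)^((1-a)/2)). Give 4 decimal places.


Amari alpha-divergence:
D = (4/(1-alpha^2))*(1 - p^((1+a)/2)*q^((1-a)/2) - (1-p)^((1+a)/2)*(1-q)^((1-a)/2)).
alpha = 2.0, p = 0.4, q = 0.7.
e1 = (1+alpha)/2 = 1.5, e2 = (1-alpha)/2 = -0.5.
t1 = p^e1 * q^e2 = 0.4^1.5 * 0.7^-0.5 = 0.302372.
t2 = (1-p)^e1 * (1-q)^e2 = 0.6^1.5 * 0.3^-0.5 = 0.848528.
4/(1-alpha^2) = -1.333333.
D = -1.333333*(1 - 0.302372 - 0.848528) = 0.2012

0.2012


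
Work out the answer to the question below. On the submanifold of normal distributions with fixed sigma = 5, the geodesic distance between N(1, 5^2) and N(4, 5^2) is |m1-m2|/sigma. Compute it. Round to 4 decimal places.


On the fixed-variance normal subfamily, geodesic distance = |m1-m2|/sigma.
|1 - 4| = 3.
sigma = 5.
d = 3/5 = 0.6000

0.6000


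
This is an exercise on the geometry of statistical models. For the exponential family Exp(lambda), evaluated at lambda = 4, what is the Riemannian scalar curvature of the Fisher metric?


This family has a single free parameter, so its statistical manifold
is 1-dimensional. The Riemann curvature tensor of any 1-dimensional
Riemannian manifold vanishes identically, so R = 0.

0


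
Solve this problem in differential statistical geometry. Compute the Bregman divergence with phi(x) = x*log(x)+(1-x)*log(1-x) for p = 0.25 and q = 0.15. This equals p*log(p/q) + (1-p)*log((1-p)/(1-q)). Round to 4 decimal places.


Bregman divergence with negative entropy generator:
D = p*log(p/q) + (1-p)*log((1-p)/(1-q)).
p = 0.25, q = 0.15.
p*log(p/q) = 0.25*log(0.25/0.15) = 0.127706.
(1-p)*log((1-p)/(1-q)) = 0.75*log(0.75/0.85) = -0.093872.
D = 0.127706 + -0.093872 = 0.0338

0.0338


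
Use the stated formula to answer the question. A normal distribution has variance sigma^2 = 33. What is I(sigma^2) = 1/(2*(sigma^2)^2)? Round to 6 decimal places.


Fisher information for variance: I(sigma^2) = 1/(2*sigma^4).
sigma^2 = 33, so sigma^4 = 1089.
I = 1/(2*1089) = 1/2178 = 0.000459

0.000459


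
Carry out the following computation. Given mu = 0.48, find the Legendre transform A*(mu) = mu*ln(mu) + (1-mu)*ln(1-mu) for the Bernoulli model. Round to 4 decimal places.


Legendre transform for Bernoulli:
A*(mu) = mu*log(mu) + (1-mu)*log(1-mu).
mu = 0.48, 1-mu = 0.52.
mu*log(mu) = 0.48*log(0.48) = -0.352305.
(1-mu)*log(1-mu) = 0.52*log(0.52) = -0.340042.
A* = -0.352305 + -0.340042 = -0.6923

-0.6923


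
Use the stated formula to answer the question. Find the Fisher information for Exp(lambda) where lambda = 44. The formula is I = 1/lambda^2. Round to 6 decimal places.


Fisher information for exponential: I(lambda) = 1/lambda^2.
lambda = 44, lambda^2 = 1936.
I = 1/1936 = 0.000517

0.000517


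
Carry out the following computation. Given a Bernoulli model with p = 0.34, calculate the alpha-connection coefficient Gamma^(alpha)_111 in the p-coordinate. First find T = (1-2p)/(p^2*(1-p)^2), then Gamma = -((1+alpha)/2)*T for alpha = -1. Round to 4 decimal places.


Skewness (Amari-Chentsov) tensor: T = (1-2p)/(p^2*(1-p)^2).
p = 0.34, 1-2p = 0.32, p^2 = 0.1156, (1-p)^2 = 0.4356.
T = 0.32/(0.1156 * 0.4356) = 6.354835.
In the p-coordinate, Gamma^(alpha) = Gamma^(0) - (alpha/2)*T with Gamma^(0) = (1/2)*g'(p) = -T/2,
so Gamma^(alpha) = -((1+alpha)/2)*T.
alpha = -1, -(1+alpha)/2 = 0.0.
Gamma = 0.0 * 6.354835 = 0.0000

0.0000


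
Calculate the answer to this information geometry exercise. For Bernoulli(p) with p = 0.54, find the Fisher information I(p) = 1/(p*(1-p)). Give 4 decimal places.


For Bernoulli(p), Fisher information is I(p) = 1/(p*(1-p)).
p = 0.54, 1-p = 0.46.
p*(1-p) = 0.2484.
I(p) = 1/0.2484 = 4.0258

4.0258


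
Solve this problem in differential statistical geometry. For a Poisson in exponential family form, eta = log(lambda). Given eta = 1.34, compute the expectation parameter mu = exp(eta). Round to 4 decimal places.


Expectation parameter for Poisson exponential family:
mu = exp(eta).
eta = 1.34.
mu = exp(1.34) = 3.8190

3.8190


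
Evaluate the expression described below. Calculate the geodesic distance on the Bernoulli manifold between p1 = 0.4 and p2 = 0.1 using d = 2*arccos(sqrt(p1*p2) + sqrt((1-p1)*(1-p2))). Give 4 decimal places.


Geodesic distance on Bernoulli manifold:
d(p1,p2) = 2*arccos(sqrt(p1*p2) + sqrt((1-p1)*(1-p2))).
sqrt(p1*p2) = sqrt(0.4*0.1) = 0.2.
sqrt((1-p1)*(1-p2)) = sqrt(0.6*0.9) = 0.734847.
arg = 0.2 + 0.734847 = 0.934847.
d = 2*arccos(0.934847) = 0.7259

0.7259


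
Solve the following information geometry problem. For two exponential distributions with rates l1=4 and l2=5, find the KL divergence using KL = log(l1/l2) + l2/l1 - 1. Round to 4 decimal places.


KL divergence for exponential family:
KL = log(l1/l2) + l2/l1 - 1.
log(4/5) = -0.223144.
5/4 = 1.25.
KL = -0.223144 + 1.25 - 1 = 0.0269

0.0269


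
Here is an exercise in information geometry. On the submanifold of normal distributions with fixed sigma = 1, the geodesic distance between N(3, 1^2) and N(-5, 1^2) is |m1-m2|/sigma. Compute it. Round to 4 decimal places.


On the fixed-variance normal subfamily, geodesic distance = |m1-m2|/sigma.
|3 - -5| = 8.
sigma = 1.
d = 8/1 = 8.0000

8.0000


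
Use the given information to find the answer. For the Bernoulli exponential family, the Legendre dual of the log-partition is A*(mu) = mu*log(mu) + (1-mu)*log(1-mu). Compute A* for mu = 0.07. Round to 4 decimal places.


Legendre transform for Bernoulli:
A*(mu) = mu*log(mu) + (1-mu)*log(1-mu).
mu = 0.07, 1-mu = 0.93.
mu*log(mu) = 0.07*log(0.07) = -0.186148.
(1-mu)*log(1-mu) = 0.93*log(0.93) = -0.067491.
A* = -0.186148 + -0.067491 = -0.2536

-0.2536


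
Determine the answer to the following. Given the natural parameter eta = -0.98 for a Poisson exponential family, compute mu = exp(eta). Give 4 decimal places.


Expectation parameter for Poisson exponential family:
mu = exp(eta).
eta = -0.98.
mu = exp(-0.98) = 0.3753

0.3753


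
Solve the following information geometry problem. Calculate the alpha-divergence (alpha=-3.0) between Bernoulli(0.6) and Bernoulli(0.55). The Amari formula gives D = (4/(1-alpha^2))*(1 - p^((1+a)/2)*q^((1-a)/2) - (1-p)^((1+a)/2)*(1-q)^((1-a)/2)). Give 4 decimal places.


Amari alpha-divergence:
D = (4/(1-alpha^2))*(1 - p^((1+a)/2)*q^((1-a)/2) - (1-p)^((1+a)/2)*(1-q)^((1-a)/2)).
alpha = -3.0, p = 0.6, q = 0.55.
e1 = (1+alpha)/2 = -1.0, e2 = (1-alpha)/2 = 2.0.
t1 = p^e1 * q^e2 = 0.6^-1.0 * 0.55^2.0 = 0.504167.
t2 = (1-p)^e1 * (1-q)^e2 = 0.4^-1.0 * 0.45^2.0 = 0.50625.
4/(1-alpha^2) = -0.5.
D = -0.5*(1 - 0.504167 - 0.50625) = 0.0052

0.0052


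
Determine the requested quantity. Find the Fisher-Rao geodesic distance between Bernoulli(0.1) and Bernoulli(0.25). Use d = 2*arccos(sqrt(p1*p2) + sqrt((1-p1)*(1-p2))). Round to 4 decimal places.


Geodesic distance on Bernoulli manifold:
d(p1,p2) = 2*arccos(sqrt(p1*p2) + sqrt((1-p1)*(1-p2))).
sqrt(p1*p2) = sqrt(0.1*0.25) = 0.158114.
sqrt((1-p1)*(1-p2)) = sqrt(0.9*0.75) = 0.821584.
arg = 0.158114 + 0.821584 = 0.979698.
d = 2*arccos(0.979698) = 0.4037

0.4037


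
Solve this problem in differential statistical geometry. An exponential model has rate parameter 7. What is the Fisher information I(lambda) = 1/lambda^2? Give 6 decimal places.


Fisher information for exponential: I(lambda) = 1/lambda^2.
lambda = 7, lambda^2 = 49.
I = 1/49 = 0.020408

0.020408


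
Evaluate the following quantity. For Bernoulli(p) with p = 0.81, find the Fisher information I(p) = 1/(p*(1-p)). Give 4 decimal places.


For Bernoulli(p), Fisher information is I(p) = 1/(p*(1-p)).
p = 0.81, 1-p = 0.19.
p*(1-p) = 0.1539.
I(p) = 1/0.1539 = 6.4977

6.4977


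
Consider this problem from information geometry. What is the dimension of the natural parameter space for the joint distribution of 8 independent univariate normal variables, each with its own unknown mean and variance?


Exponential family dimension calculation:
Each univariate normal has two natural parameters (mu/sigma^2 and -1/(2 sigma^2)).
With 8 independent components, dim = 2 * 8 = 16.

16


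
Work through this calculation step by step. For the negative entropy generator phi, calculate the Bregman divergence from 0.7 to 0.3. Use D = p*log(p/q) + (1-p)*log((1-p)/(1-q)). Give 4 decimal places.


Bregman divergence with negative entropy generator:
D = p*log(p/q) + (1-p)*log((1-p)/(1-q)).
p = 0.7, q = 0.3.
p*log(p/q) = 0.7*log(0.7/0.3) = 0.593109.
(1-p)*log((1-p)/(1-q)) = 0.3*log(0.3/0.7) = -0.254189.
D = 0.593109 + -0.254189 = 0.3389

0.3389


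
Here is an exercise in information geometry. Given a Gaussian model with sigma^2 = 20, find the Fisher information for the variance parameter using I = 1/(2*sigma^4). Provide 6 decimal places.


Fisher information for variance: I(sigma^2) = 1/(2*sigma^4).
sigma^2 = 20, so sigma^4 = 400.
I = 1/(2*400) = 1/800 = 0.001250

0.001250


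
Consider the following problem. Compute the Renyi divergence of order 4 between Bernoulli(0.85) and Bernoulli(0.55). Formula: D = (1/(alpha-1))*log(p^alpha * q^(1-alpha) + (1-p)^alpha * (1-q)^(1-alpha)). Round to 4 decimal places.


Renyi divergence of order alpha between Bernoulli distributions:
D = (1/(alpha-1))*log(p^alpha * q^(1-alpha) + (1-p)^alpha * (1-q)^(1-alpha)).
alpha = 4, p = 0.85, q = 0.55.
p^alpha * q^(1-alpha) = 0.85^4 * 0.55^-3 = 3.137528.
(1-p)^alpha * (1-q)^(1-alpha) = 0.15^4 * 0.45^-3 = 0.005556.
sum = 3.137528 + 0.005556 = 3.143084.
D = (1/3)*log(3.143084) = 0.3817

0.3817


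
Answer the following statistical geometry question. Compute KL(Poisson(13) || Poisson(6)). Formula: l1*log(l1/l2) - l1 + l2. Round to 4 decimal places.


KL divergence for Poisson:
KL = l1*log(l1/l2) - l1 + l2.
l1 = 13, l2 = 6.
log(13/6) = 0.77319.
l1*log(l1/l2) = 13 * 0.77319 = 10.051469.
KL = 10.051469 - 13 + 6 = 3.0515

3.0515


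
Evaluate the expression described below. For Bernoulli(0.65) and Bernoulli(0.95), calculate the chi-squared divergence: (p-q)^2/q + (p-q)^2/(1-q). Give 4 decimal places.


Chi-squared divergence between Bernoulli distributions:
chi^2 = (p-q)^2/q + (p-q)^2/(1-q).
p = 0.65, q = 0.95, p-q = -0.3.
(p-q)^2 = 0.09.
term1 = 0.09/0.95 = 0.094737.
term2 = 0.09/0.05 = 1.8.
chi^2 = 0.094737 + 1.8 = 1.8947

1.8947


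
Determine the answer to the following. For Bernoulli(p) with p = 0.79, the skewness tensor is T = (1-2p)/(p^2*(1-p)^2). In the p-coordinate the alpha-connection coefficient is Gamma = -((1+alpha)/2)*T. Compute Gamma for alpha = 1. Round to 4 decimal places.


Skewness (Amari-Chentsov) tensor: T = (1-2p)/(p^2*(1-p)^2).
p = 0.79, 1-2p = -0.58, p^2 = 0.6241, (1-p)^2 = 0.0441.
T = -0.58/(0.6241 * 0.0441) = -21.07343.
In the p-coordinate, Gamma^(alpha) = Gamma^(0) - (alpha/2)*T with Gamma^(0) = (1/2)*g'(p) = -T/2,
so Gamma^(alpha) = -((1+alpha)/2)*T.
alpha = 1, -(1+alpha)/2 = -1.0.
Gamma = -1.0 * -21.07343 = 21.0734

21.0734


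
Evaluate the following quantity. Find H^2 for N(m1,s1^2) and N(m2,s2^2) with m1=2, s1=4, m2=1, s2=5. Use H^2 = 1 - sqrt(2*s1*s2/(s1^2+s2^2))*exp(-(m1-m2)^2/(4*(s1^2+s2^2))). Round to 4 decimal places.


Squared Hellinger distance for Gaussians:
H^2 = 1 - sqrt(2*s1*s2/(s1^2+s2^2)) * exp(-(m1-m2)^2/(4*(s1^2+s2^2))).
s1^2 = 16, s2^2 = 25, s1^2+s2^2 = 41.
sqrt(2*4*5/(41)) = 0.98773.
(m1-m2)^2 = (1)^2 = 1.
exp(-1/(4*41)) = exp(-0.006098) = 0.993921.
H^2 = 1 - 0.98773*0.993921 = 0.0183

0.0183


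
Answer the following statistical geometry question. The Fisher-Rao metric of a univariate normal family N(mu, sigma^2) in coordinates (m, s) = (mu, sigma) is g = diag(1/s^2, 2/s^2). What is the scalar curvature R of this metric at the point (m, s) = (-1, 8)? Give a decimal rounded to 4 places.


The metric has the form g = (A dm^2 + B ds^2)/s^2 with A = 1, B = 2.
Substitute u = sqrt(A/B)*m: g = B*(du^2 + ds^2)/s^2, i.e. B times the
Poincare upper half-plane metric, which has constant Gaussian curvature -1.
Scaling a 2D metric by a constant c divides the Gaussian curvature by c,
so K = -1/B = -1/(2) = -0.5000 everywhere (the point (m, s) = (-1, 8) is irrelevant:
the curvature is constant).
Scalar curvature in dimension 2: R = 2K = -2/(2) = -1.0000.

-1.0000


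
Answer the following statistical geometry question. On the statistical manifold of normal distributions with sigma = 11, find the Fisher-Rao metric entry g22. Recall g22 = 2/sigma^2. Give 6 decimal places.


For the 2-parameter normal family, the Fisher metric has:
  g11 = 1/sigma^2, g22 = 2/sigma^2.
sigma = 11, sigma^2 = 121.
g22 = 0.016529

0.016529


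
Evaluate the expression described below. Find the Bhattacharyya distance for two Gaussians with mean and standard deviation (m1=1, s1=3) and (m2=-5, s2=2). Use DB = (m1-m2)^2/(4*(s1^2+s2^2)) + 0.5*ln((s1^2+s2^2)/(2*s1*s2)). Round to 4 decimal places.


Bhattacharyya distance between two Gaussians:
DB = (m1-m2)^2/(4*(s1^2+s2^2)) + (1/2)*ln((s1^2+s2^2)/(2*s1*s2)).
(m1-m2)^2 = (6)^2 = 36.
s1^2+s2^2 = 9 + 4 = 13.
term1 = 36/52 = 0.692308.
term2 = 0.5*ln(13/12.0) = 0.040021.
DB = 0.692308 + 0.040021 = 0.7323

0.7323


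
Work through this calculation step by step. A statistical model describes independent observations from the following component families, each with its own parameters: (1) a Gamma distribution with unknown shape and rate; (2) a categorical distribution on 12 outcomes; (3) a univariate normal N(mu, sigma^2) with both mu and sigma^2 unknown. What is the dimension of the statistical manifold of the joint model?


The dimension of a statistical manifold equals the number of free
(independent) real parameters of the model. For a product of independent
blocks the parameter counts add.
- Gamma (shape, rate): 2.
- categorical on 12 outcomes (probabilities sum to 1): 12-1 = 11.
- normal (mu, sigma^2): 2.
Total = 2 + 11 + 2 = 15.
Dimension = 15

15


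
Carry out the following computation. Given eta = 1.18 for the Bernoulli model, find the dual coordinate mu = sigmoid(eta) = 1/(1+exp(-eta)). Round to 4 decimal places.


Dual coordinate (expectation parameter) for Bernoulli:
mu = 1/(1+exp(-eta)).
eta = 1.18.
exp(-eta) = exp(-1.18) = 0.307279.
mu = 1/(1+0.307279) = 0.7649

0.7649


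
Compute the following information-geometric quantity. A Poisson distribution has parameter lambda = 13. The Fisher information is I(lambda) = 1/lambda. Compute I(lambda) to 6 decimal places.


Fisher information for Poisson: I(lambda) = 1/lambda.
lambda = 13.
I(lambda) = 1/13 = 0.076923

0.076923


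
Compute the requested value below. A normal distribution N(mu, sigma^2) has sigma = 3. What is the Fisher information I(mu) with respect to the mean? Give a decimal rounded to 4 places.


The Fisher information for the mean of a normal distribution is I(mu) = 1/sigma^2.
sigma = 3, so sigma^2 = 9.
I(mu) = 1/9 = 0.1111

0.1111


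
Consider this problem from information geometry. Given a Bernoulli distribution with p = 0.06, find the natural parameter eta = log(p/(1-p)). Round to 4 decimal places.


Natural parameter for Bernoulli: eta = log(p/(1-p)).
p = 0.06, 1-p = 0.94.
p/(1-p) = 0.06383.
eta = log(0.06383) = -2.7515

-2.7515


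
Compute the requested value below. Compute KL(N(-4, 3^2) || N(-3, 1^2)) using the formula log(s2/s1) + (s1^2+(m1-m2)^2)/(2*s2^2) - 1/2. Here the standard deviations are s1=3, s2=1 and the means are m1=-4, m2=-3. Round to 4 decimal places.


KL divergence between normal distributions:
KL = log(s2/s1) + (s1^2 + (m1-m2)^2)/(2*s2^2) - 1/2.
log(1/3) = -1.098612.
(3^2 + (-4--3)^2)/(2*1^2) = (9 + 1)/2 = 5.0.
KL = -1.098612 + 5.0 - 0.5 = 3.4014

3.4014


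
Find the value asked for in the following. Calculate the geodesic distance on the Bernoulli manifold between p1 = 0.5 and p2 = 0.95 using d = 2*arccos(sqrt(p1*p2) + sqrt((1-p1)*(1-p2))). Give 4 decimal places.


Geodesic distance on Bernoulli manifold:
d(p1,p2) = 2*arccos(sqrt(p1*p2) + sqrt((1-p1)*(1-p2))).
sqrt(p1*p2) = sqrt(0.5*0.95) = 0.689202.
sqrt((1-p1)*(1-p2)) = sqrt(0.5*0.05) = 0.158114.
arg = 0.689202 + 0.158114 = 0.847316.
d = 2*arccos(0.847316) = 1.1198

1.1198


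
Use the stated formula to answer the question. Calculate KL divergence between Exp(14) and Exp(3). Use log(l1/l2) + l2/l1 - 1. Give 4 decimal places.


KL divergence for exponential family:
KL = log(l1/l2) + l2/l1 - 1.
log(14/3) = 1.540445.
3/14 = 0.214286.
KL = 1.540445 + 0.214286 - 1 = 0.7547

0.7547


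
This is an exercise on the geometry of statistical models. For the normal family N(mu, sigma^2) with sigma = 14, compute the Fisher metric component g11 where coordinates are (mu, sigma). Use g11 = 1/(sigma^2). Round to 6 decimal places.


For the 2-parameter normal family, the Fisher metric has:
  g11 = 1/sigma^2, g22 = 2/sigma^2.
sigma = 14, sigma^2 = 196.
g11 = 0.005102

0.005102


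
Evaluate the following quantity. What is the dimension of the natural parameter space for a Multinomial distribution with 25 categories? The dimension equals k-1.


Exponential family dimension calculation:
For Multinomial with k=25 categories, dim = k-1 = 24.

24


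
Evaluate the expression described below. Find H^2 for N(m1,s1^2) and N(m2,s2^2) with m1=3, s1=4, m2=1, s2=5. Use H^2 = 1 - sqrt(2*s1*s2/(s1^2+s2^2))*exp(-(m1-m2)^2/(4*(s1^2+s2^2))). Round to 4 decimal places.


Squared Hellinger distance for Gaussians:
H^2 = 1 - sqrt(2*s1*s2/(s1^2+s2^2)) * exp(-(m1-m2)^2/(4*(s1^2+s2^2))).
s1^2 = 16, s2^2 = 25, s1^2+s2^2 = 41.
sqrt(2*4*5/(41)) = 0.98773.
(m1-m2)^2 = (2)^2 = 4.
exp(-4/(4*41)) = exp(-0.02439) = 0.975905.
H^2 = 1 - 0.98773*0.975905 = 0.0361

0.0361


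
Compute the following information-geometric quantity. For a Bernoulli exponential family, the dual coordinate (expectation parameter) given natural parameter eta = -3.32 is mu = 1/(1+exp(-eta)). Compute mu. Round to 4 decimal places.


Dual coordinate (expectation parameter) for Bernoulli:
mu = 1/(1+exp(-eta)).
eta = -3.32.
exp(-eta) = exp(3.32) = 27.660351.
mu = 1/(1+27.660351) = 0.0349

0.0349


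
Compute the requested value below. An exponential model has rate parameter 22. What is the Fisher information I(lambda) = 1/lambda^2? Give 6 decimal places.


Fisher information for exponential: I(lambda) = 1/lambda^2.
lambda = 22, lambda^2 = 484.
I = 1/484 = 0.002066

0.002066


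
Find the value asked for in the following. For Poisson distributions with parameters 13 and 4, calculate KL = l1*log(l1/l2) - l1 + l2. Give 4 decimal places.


KL divergence for Poisson:
KL = l1*log(l1/l2) - l1 + l2.
l1 = 13, l2 = 4.
log(13/4) = 1.178655.
l1*log(l1/l2) = 13 * 1.178655 = 15.322515.
KL = 15.322515 - 13 + 4 = 6.3225

6.3225


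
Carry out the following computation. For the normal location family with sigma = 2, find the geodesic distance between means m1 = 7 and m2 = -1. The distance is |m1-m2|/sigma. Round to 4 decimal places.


On the fixed-variance normal subfamily, geodesic distance = |m1-m2|/sigma.
|7 - -1| = 8.
sigma = 2.
d = 8/2 = 4.0000

4.0000


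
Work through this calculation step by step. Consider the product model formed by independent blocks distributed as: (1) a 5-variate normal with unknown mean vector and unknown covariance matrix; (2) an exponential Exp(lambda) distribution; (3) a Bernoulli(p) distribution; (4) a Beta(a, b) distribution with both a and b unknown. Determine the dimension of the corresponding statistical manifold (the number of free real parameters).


The dimension of a statistical manifold equals the number of free
(independent) real parameters of the model. For a product of independent
blocks the parameter counts add.
- 5-variate normal: 5 (mean) + 5*6/2 = 15 (symmetric covariance) = 20.
- exponential (lambda): 1.
- Bernoulli (p): 1.
- Beta (a, b): 2.
Total = 20 + 1 + 1 + 2 = 24.
Dimension = 24

24


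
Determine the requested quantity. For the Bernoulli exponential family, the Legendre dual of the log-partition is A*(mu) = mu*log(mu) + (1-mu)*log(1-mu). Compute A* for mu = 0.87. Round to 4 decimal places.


Legendre transform for Bernoulli:
A*(mu) = mu*log(mu) + (1-mu)*log(1-mu).
mu = 0.87, 1-mu = 0.13.
mu*log(mu) = 0.87*log(0.87) = -0.121158.
(1-mu)*log(1-mu) = 0.13*log(0.13) = -0.265229.
A* = -0.121158 + -0.265229 = -0.3864

-0.3864


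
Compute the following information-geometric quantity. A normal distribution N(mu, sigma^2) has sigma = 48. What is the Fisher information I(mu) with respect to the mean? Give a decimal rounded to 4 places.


The Fisher information for the mean of a normal distribution is I(mu) = 1/sigma^2.
sigma = 48, so sigma^2 = 2304.
I(mu) = 1/2304 = 0.0004

0.0004


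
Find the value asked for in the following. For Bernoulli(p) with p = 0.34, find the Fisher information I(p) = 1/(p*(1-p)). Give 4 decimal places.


For Bernoulli(p), Fisher information is I(p) = 1/(p*(1-p)).
p = 0.34, 1-p = 0.66.
p*(1-p) = 0.2244.
I(p) = 1/0.2244 = 4.4563

4.4563


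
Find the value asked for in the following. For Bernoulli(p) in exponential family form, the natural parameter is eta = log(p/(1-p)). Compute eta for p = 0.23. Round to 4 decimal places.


Natural parameter for Bernoulli: eta = log(p/(1-p)).
p = 0.23, 1-p = 0.77.
p/(1-p) = 0.298701.
eta = log(0.298701) = -1.2083

-1.2083


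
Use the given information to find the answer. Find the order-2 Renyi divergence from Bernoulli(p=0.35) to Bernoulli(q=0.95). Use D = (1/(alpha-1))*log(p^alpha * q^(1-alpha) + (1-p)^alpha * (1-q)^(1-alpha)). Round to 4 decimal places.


Renyi divergence of order alpha between Bernoulli distributions:
D = (1/(alpha-1))*log(p^alpha * q^(1-alpha) + (1-p)^alpha * (1-q)^(1-alpha)).
alpha = 2, p = 0.35, q = 0.95.
p^alpha * q^(1-alpha) = 0.35^2 * 0.95^-1 = 0.128947.
(1-p)^alpha * (1-q)^(1-alpha) = 0.65^2 * 0.05^-1 = 8.45.
sum = 0.128947 + 8.45 = 8.578947.
D = (1/1)*log(8.578947) = 2.1493

2.1493


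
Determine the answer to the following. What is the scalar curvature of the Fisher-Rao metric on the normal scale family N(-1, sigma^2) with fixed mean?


This family has a single free parameter, so its statistical manifold
is 1-dimensional. The Riemann curvature tensor of any 1-dimensional
Riemannian manifold vanishes identically, so R = 0.

0


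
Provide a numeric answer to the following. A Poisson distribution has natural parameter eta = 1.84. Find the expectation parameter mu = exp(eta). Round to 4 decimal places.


Expectation parameter for Poisson exponential family:
mu = exp(eta).
eta = 1.84.
mu = exp(1.84) = 6.2965

6.2965


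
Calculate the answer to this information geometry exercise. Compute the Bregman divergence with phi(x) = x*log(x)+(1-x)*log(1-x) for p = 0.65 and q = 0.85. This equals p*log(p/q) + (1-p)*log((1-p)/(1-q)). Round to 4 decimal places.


Bregman divergence with negative entropy generator:
D = p*log(p/q) + (1-p)*log((1-p)/(1-q)).
p = 0.65, q = 0.85.
p*log(p/q) = 0.65*log(0.65/0.85) = -0.174372.
(1-p)*log((1-p)/(1-q)) = 0.35*log(0.35/0.15) = 0.296554.
D = -0.174372 + 0.296554 = 0.1222

0.1222


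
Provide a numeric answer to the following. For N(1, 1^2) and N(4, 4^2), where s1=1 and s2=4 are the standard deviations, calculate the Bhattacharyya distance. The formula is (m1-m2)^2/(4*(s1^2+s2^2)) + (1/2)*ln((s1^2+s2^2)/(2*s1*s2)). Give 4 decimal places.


Bhattacharyya distance between two Gaussians:
DB = (m1-m2)^2/(4*(s1^2+s2^2)) + (1/2)*ln((s1^2+s2^2)/(2*s1*s2)).
(m1-m2)^2 = (-3)^2 = 9.
s1^2+s2^2 = 1 + 16 = 17.
term1 = 9/68 = 0.132353.
term2 = 0.5*ln(17/8.0) = 0.376886.
DB = 0.132353 + 0.376886 = 0.5092

0.5092


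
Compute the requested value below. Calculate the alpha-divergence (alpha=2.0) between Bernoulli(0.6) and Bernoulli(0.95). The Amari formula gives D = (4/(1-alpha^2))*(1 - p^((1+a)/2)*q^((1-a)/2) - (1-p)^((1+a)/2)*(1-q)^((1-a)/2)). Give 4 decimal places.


Amari alpha-divergence:
D = (4/(1-alpha^2))*(1 - p^((1+a)/2)*q^((1-a)/2) - (1-p)^((1+a)/2)*(1-q)^((1-a)/2)).
alpha = 2.0, p = 0.6, q = 0.95.
e1 = (1+alpha)/2 = 1.5, e2 = (1-alpha)/2 = -0.5.
t1 = p^e1 * q^e2 = 0.6^1.5 * 0.95^-0.5 = 0.476832.
t2 = (1-p)^e1 * (1-q)^e2 = 0.4^1.5 * 0.05^-0.5 = 1.131371.
4/(1-alpha^2) = -1.333333.
D = -1.333333*(1 - 0.476832 - 1.131371) = 0.8109

0.8109


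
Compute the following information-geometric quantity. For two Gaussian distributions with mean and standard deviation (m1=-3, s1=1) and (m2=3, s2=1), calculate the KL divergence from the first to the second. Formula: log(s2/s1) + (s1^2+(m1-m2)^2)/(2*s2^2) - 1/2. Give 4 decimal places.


KL divergence between normal distributions:
KL = log(s2/s1) + (s1^2 + (m1-m2)^2)/(2*s2^2) - 1/2.
log(1/1) = 0.0.
(1^2 + (-3-3)^2)/(2*1^2) = (1 + 36)/2 = 18.5.
KL = 0.0 + 18.5 - 0.5 = 18.0000

18.0000


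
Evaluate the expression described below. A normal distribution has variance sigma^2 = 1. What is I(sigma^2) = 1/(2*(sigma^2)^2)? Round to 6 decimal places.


Fisher information for variance: I(sigma^2) = 1/(2*sigma^4).
sigma^2 = 1, so sigma^4 = 1.
I = 1/(2*1) = 1/2 = 0.500000

0.500000


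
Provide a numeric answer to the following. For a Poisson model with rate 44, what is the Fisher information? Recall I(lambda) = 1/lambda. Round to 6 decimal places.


Fisher information for Poisson: I(lambda) = 1/lambda.
lambda = 44.
I(lambda) = 1/44 = 0.022727

0.022727


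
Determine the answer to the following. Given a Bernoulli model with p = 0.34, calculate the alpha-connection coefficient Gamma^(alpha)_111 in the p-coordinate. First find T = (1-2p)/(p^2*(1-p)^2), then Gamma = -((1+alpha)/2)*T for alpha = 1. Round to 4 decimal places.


Skewness (Amari-Chentsov) tensor: T = (1-2p)/(p^2*(1-p)^2).
p = 0.34, 1-2p = 0.32, p^2 = 0.1156, (1-p)^2 = 0.4356.
T = 0.32/(0.1156 * 0.4356) = 6.354835.
In the p-coordinate, Gamma^(alpha) = Gamma^(0) - (alpha/2)*T with Gamma^(0) = (1/2)*g'(p) = -T/2,
so Gamma^(alpha) = -((1+alpha)/2)*T.
alpha = 1, -(1+alpha)/2 = -1.0.
Gamma = -1.0 * 6.354835 = -6.3548

-6.3548


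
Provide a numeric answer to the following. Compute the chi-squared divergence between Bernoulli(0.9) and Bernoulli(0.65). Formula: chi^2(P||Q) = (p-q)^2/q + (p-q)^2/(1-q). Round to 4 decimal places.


Chi-squared divergence between Bernoulli distributions:
chi^2 = (p-q)^2/q + (p-q)^2/(1-q).
p = 0.9, q = 0.65, p-q = 0.25.
(p-q)^2 = 0.0625.
term1 = 0.0625/0.65 = 0.096154.
term2 = 0.0625/0.35 = 0.178571.
chi^2 = 0.096154 + 0.178571 = 0.2747

0.2747


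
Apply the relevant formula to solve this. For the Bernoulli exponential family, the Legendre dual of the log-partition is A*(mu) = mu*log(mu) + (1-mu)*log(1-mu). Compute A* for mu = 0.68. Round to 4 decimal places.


Legendre transform for Bernoulli:
A*(mu) = mu*log(mu) + (1-mu)*log(1-mu).
mu = 0.68, 1-mu = 0.32.
mu*log(mu) = 0.68*log(0.68) = -0.26225.
(1-mu)*log(1-mu) = 0.32*log(0.32) = -0.364619.
A* = -0.26225 + -0.364619 = -0.6269

-0.6269


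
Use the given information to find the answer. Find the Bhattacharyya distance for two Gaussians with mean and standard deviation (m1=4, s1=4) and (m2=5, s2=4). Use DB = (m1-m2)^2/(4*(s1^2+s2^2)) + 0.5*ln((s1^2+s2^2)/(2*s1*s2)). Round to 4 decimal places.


Bhattacharyya distance between two Gaussians:
DB = (m1-m2)^2/(4*(s1^2+s2^2)) + (1/2)*ln((s1^2+s2^2)/(2*s1*s2)).
(m1-m2)^2 = (-1)^2 = 1.
s1^2+s2^2 = 16 + 16 = 32.
term1 = 1/128 = 0.007812.
term2 = 0.5*ln(32/32.0) = 0.0.
DB = 0.007812 + 0.0 = 0.0078

0.0078
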